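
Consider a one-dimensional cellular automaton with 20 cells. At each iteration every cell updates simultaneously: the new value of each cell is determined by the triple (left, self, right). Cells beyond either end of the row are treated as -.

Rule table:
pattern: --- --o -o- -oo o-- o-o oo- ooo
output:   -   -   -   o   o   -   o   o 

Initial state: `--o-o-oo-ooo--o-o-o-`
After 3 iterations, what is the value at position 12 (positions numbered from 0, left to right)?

o

------oo-oooo------o
------oo-ooooo------
------oo-oooooo-----
position 12 holds o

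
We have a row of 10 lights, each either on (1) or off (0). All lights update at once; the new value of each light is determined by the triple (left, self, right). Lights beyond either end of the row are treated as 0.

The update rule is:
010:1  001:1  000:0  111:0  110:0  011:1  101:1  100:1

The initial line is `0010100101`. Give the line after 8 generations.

1110111100

generation 1: 0111111111
generation 2: 1100000000
generation 3: 1010000000
generation 4: 1111000000
generation 5: 1000100000
generation 6: 1101110000
generation 7: 1011001000
generation 8: 1110111100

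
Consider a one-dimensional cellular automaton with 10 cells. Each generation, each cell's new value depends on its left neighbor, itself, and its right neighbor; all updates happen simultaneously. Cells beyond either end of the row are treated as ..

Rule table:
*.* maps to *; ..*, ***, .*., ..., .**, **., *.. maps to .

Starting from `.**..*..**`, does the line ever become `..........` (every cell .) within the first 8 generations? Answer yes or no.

yes

generation 1: ..........
all cells are . at generation 1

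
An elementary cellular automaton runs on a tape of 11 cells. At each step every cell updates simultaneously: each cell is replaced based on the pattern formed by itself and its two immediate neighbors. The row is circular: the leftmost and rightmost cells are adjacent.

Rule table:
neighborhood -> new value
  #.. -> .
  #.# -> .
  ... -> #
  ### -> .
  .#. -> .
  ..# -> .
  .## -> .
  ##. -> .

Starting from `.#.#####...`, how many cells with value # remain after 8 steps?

7

.........##
.#######...
.........##  (repeats step 1; period 2)
step 8: .#######...
count of #: 7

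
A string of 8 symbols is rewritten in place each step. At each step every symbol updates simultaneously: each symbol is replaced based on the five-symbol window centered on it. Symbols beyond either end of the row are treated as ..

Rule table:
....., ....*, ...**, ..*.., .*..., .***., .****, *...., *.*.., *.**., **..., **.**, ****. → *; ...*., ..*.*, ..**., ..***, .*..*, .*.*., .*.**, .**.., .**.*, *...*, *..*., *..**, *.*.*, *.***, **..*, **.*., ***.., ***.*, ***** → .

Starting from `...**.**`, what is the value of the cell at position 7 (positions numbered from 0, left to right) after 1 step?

.

***..**.
position 7 holds .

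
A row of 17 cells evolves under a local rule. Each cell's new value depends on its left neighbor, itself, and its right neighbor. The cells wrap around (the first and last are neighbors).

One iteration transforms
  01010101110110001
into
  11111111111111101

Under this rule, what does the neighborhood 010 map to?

At position 1 the neighborhood is 010; the next row has 1 there.

1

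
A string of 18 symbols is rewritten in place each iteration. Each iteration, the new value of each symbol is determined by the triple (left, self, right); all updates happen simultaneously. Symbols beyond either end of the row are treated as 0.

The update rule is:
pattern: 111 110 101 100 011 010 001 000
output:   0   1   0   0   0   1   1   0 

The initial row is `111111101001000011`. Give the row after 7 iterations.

101010101011010101

000000101011000101
000001101001001101
000010101011010101
000110101001010101
001010101011010101
011010101001010101
101010101011010101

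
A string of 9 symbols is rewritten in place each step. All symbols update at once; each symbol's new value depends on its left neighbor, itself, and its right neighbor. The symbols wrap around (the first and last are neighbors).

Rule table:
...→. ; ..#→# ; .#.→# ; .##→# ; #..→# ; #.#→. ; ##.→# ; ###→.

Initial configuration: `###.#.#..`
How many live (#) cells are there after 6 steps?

4

step 1: #.#.#.###
step 2: #.#.#.#..
step 3: #.#.#.###  (repeats step 1; period 2)
step 6: #.#.#.#..
count of #: 4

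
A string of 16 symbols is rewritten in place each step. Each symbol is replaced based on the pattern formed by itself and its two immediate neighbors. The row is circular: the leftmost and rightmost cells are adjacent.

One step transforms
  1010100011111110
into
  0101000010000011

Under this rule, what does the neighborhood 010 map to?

0

At position 0 the neighborhood is 010; the next row has 0 there.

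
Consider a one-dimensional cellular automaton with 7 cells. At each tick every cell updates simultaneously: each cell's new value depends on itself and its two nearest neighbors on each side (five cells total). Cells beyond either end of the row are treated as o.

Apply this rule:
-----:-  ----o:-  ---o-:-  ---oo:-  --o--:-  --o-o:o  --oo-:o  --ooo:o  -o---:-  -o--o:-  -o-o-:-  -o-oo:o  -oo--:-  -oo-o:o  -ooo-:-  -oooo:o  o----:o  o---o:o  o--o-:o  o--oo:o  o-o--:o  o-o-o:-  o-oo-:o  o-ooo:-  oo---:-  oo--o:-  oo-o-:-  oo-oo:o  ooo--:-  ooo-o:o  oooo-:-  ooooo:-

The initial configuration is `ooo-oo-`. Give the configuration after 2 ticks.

tick 1: --ooooo
tick 2: -ooo---

-ooo---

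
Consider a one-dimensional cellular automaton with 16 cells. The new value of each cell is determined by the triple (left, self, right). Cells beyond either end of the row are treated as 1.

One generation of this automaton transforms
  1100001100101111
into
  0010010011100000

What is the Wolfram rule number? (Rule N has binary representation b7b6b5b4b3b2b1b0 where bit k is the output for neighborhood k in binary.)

22

position 0: 111 → 0  (bit 7 = 0)
position 1: 110 → 0  (bit 6 = 0)
position 11: 101 → 0  (bit 5 = 0)
position 2: 100 → 1  (bit 4 = 1)
position 6: 011 → 0  (bit 3 = 0)
position 10: 010 → 1  (bit 2 = 1)
position 5: 001 → 1  (bit 1 = 1)
position 3: 000 → 0  (bit 0 = 0)
bits b7..b0 = 00010110 = 22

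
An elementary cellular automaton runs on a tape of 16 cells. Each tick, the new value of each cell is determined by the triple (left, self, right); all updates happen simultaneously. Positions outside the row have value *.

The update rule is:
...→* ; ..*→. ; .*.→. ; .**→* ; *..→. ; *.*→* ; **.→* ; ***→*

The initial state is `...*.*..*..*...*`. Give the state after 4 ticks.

************..**

tick 1: .*..*........*.*
tick 2: *.....******..**
tick 3: *.***.******..**
tick 4: ************..**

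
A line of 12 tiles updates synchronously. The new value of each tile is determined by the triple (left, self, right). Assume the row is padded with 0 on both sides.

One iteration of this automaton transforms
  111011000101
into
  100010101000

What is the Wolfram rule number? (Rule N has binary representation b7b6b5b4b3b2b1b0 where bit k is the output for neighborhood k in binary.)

position 1: 111 → 0  (bit 7 = 0)
position 2: 110 → 0  (bit 6 = 0)
position 3: 101 → 0  (bit 5 = 0)
position 6: 100 → 1  (bit 4 = 1)
position 0: 011 → 1  (bit 3 = 1)
position 9: 010 → 0  (bit 2 = 0)
position 8: 001 → 1  (bit 1 = 1)
position 7: 000 → 0  (bit 0 = 0)
bits b7..b0 = 00011010 = 26

26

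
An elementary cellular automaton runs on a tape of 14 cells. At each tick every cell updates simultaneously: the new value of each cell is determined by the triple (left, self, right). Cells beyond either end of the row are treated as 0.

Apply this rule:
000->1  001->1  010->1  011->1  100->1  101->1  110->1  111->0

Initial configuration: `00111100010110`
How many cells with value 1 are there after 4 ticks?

11100111111111
10111100000001
11100111111111  (repeats tick 1; period 2)
tick 4: 10111100000001
count of 1: 6

6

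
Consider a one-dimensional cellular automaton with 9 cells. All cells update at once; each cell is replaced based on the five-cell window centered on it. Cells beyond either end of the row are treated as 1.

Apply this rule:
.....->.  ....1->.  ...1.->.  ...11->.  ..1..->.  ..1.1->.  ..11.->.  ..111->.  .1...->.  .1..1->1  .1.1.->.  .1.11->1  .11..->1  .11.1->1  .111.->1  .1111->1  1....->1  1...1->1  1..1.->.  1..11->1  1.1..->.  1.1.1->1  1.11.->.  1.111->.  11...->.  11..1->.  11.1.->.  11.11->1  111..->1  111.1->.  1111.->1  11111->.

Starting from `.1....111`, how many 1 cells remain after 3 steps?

...1...1.
.1...1..1
...1..11.
count of 1: 3

3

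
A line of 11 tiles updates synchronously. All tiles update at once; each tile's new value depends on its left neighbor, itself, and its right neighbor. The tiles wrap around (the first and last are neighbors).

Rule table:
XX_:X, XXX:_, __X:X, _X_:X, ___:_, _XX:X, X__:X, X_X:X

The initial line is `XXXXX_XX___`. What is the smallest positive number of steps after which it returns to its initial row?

X___XXXXX_X
XX_XX___XXX
_XXXXX_XX__
XX___XXXXX_
XXX_XX___XX
__XXXXX_XX_
_XX___XXXXX
XXXX_XX___X
___XXXXX_XX
X_XX___XXXX
XXXXX_XX___

11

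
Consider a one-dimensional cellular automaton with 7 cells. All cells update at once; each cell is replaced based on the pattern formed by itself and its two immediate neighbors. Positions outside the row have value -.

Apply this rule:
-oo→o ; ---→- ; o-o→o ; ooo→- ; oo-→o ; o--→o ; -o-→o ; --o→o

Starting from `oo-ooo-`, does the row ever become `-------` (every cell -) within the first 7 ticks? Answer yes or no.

no

tick 1: oooo-oo
tick 2: o--oooo
tick 3: oooo--o
tick 4: o--oooo  (repeats tick 2; period 2)
tick 7: oooo--o
tick 7 is oooo--o, still not uniform -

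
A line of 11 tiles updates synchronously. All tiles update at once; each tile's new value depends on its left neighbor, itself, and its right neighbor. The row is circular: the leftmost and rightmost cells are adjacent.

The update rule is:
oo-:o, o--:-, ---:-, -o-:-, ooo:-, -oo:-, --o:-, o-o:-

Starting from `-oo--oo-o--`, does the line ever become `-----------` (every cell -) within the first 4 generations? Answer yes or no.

--o---o----
-----------
all cells are - at generation 2

yes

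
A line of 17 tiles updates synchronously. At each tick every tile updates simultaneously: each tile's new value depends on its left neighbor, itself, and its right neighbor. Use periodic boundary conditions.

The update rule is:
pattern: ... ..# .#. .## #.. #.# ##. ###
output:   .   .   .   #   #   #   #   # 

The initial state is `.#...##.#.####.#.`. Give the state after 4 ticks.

..#..###.######.#
#..#.###########.
.#..#############
#.#.#############

#.#.#############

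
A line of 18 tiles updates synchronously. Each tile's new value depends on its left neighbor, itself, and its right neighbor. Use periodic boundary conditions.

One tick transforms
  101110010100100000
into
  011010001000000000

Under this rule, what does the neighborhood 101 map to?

1

At position 1 the neighborhood is 101; the next row has 1 there.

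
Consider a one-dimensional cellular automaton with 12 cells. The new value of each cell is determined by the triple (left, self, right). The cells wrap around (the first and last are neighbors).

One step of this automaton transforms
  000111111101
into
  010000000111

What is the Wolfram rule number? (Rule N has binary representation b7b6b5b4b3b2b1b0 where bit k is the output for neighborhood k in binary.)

position 4: 111 → 0  (bit 7 = 0)
position 9: 110 → 1  (bit 6 = 1)
position 10: 101 → 1  (bit 5 = 1)
position 0: 100 → 0  (bit 4 = 0)
position 3: 011 → 0  (bit 3 = 0)
position 11: 010 → 1  (bit 2 = 1)
position 2: 001 → 0  (bit 1 = 0)
position 1: 000 → 1  (bit 0 = 1)
bits b7..b0 = 01100101 = 101

101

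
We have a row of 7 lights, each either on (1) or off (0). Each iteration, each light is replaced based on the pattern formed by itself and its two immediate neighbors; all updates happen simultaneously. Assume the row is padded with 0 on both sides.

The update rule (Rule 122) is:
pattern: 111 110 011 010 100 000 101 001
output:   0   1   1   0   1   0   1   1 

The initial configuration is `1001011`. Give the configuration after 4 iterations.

0101111

iteration 1: 0110111
iteration 2: 1111101
iteration 3: 1000110
iteration 4: 0101111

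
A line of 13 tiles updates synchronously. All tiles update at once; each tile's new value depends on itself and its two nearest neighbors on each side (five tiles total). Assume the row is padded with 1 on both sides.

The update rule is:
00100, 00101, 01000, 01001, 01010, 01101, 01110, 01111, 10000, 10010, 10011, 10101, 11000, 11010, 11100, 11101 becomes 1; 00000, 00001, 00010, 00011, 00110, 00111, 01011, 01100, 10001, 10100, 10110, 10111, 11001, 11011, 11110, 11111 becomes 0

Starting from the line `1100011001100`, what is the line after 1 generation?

0110000010001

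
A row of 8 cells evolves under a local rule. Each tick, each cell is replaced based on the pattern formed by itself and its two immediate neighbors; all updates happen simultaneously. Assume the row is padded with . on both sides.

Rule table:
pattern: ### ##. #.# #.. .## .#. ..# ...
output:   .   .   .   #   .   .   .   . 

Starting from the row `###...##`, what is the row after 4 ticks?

...#....
....#...
.....#..
......#.

......#.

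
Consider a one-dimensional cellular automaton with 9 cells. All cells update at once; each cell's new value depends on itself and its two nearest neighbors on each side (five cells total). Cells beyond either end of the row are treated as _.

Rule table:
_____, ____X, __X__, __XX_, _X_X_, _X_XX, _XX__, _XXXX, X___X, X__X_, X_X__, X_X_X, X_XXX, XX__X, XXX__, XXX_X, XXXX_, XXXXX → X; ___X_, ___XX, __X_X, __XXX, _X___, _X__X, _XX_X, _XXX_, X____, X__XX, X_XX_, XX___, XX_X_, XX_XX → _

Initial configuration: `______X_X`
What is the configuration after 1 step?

XXXXX__XX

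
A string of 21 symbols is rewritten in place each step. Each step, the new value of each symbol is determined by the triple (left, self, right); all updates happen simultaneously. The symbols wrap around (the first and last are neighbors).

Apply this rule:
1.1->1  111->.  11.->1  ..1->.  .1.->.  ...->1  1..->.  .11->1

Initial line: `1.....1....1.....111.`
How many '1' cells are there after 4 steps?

..111...11...111.1.11
..1.1.1.11.1.1.11.111
...1.1.1111.1.11111.1
.1..1.11..11.11...11.
count of 1: 10

10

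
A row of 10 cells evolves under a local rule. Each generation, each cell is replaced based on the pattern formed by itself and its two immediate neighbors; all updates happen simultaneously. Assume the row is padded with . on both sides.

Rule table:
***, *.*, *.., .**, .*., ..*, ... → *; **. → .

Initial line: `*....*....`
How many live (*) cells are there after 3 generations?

**********
*********.
********.*
count of *: 9

9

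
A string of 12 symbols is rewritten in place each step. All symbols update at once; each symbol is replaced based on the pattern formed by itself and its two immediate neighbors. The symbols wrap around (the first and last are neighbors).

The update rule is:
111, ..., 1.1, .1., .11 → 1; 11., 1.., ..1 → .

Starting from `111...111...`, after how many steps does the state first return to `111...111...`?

11..1.11..1.
1...111...11
..1.11..1.11
..111...111.
1.11..1.11..
111...111...

6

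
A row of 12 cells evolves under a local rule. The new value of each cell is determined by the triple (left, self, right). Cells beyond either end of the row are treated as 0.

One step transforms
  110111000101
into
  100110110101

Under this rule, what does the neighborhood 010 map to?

1

At position 9 the neighborhood is 010; the next row has 1 there.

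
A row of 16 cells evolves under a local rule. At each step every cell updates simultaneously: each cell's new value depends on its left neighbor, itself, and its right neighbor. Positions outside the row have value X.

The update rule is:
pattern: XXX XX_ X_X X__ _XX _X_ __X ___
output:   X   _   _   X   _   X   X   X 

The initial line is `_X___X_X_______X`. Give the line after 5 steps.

_XXXXXXXXX__XXX_

_XXXXX_XXXXXXXX_
__XXX___XXXXXX__
XX_X_XXX_XXXX_XX
X__X__X___XX___X
_XXXXXXXXX__XXX_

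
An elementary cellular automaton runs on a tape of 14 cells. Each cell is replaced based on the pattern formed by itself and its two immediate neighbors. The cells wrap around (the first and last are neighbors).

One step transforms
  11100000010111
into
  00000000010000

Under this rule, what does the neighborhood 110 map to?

At position 2 the neighborhood is 110; the next row has 0 there.

0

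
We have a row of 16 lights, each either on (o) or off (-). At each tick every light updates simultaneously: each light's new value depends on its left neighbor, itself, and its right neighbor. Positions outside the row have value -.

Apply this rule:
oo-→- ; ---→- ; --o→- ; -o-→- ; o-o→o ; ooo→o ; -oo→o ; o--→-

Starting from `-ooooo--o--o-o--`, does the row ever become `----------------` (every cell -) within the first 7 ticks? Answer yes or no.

yes

-oooo-------o---
-ooo------------
-oo-------------
-o--------------
----------------
all cells are - at tick 5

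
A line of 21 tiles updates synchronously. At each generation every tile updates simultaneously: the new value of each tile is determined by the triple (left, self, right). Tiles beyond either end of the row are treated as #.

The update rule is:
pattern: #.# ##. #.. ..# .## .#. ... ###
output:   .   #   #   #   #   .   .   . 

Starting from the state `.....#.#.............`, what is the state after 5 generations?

#...#...#...........#
##.#.#.#.#.........##
.#........#.......##.
..#......#.#.....###.
##.#....#...#...##.#.

##.#....#...#...##.#.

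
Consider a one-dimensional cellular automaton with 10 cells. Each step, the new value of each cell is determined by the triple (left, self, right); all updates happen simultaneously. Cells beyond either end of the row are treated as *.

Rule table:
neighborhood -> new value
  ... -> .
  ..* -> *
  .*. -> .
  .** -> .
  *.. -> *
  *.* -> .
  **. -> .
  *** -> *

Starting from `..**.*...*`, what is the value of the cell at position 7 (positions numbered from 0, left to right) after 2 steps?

.

**....*.*.
*.*..*....
position 7 holds .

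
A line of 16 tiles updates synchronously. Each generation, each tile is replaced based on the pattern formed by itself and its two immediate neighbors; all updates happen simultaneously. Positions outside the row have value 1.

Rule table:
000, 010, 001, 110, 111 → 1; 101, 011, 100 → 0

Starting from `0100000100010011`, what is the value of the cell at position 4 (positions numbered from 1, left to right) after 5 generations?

1

0101111101110101
0100111100110100
0101011101010101
0101001101010100
0101010101010101
position 4 holds 1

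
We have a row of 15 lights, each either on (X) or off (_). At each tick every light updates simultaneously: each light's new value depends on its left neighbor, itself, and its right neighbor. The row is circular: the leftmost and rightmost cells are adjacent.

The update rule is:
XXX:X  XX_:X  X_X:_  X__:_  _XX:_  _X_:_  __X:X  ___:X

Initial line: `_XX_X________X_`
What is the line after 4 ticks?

X_X___XXXXXXX__
____XX_XXXXXX_X
_XXX_X__XXXXX__
X_XX___X_XXXX_X

X_XX___X_XXXX_X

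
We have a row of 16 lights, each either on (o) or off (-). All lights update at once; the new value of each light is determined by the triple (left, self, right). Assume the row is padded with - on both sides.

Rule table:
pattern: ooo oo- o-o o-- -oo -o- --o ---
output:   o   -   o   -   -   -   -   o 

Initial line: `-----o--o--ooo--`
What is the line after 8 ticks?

oooo--------o--o
-oo--oooooo-----
------oooo--oooo
ooooo--oo----oo-
-ooo------oo----
--o--oooo----ooo
o-----oo--oo--o-
--ooo-----------

--ooo-----------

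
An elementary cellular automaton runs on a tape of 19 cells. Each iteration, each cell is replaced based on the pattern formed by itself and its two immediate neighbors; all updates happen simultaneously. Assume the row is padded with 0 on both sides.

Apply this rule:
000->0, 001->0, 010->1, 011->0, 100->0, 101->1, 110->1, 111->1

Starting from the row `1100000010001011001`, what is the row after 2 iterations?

0100000010000111001

0100000010001101001
0100000010000111001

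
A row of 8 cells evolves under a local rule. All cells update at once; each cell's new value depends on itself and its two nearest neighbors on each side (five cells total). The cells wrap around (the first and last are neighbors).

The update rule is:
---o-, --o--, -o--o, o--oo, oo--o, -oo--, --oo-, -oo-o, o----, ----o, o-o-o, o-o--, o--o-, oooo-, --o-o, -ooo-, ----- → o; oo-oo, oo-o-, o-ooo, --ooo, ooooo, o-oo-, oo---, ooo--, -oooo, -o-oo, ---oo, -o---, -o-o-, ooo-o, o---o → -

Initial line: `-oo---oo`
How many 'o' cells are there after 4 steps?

--o---oo
ooo---oo
-o------
oo-ooooo
count of o: 7

7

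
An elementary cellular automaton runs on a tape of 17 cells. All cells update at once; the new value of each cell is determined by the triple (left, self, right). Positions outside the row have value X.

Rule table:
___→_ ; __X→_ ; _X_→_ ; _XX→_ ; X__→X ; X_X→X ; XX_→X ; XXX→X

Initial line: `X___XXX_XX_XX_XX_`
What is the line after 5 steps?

XXXXXX___XXX_XX_X

XX___XXX_XX_XX_XX
XXX___XXX_XX_XX_X
XXXX___XXX_XX_XX_
XXXXX___XXX_XX_XX
XXXXXX___XXX_XX_X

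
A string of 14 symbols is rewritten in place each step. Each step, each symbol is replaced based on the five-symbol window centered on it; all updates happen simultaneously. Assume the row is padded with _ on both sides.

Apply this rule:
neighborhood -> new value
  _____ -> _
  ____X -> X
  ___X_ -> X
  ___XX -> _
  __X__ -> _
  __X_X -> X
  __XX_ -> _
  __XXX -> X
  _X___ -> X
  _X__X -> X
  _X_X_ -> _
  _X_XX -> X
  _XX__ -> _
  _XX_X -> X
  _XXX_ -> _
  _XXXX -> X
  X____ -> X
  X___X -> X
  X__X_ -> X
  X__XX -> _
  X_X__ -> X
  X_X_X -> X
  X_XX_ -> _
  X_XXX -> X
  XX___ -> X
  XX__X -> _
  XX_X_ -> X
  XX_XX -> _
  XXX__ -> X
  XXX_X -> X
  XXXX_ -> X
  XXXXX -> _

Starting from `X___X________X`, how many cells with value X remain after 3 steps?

10

_XXX_XX____XX_
_X_X___XXX___X
XX_XXX_X_XXXX_
count of X: 10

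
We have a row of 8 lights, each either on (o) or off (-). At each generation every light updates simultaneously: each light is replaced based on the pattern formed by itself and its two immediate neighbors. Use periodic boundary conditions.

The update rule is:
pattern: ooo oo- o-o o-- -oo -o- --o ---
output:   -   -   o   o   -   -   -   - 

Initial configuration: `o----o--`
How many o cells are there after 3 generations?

2

-o----o-
--o----o
o--o----
count of o: 2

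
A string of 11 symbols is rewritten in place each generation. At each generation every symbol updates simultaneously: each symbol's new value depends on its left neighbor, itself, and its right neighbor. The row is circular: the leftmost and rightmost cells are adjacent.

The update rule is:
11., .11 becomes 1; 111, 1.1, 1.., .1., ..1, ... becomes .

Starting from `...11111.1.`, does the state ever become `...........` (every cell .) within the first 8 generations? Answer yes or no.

yes

generation 1: ...1...1...
generation 2: ...........
all cells are . at generation 2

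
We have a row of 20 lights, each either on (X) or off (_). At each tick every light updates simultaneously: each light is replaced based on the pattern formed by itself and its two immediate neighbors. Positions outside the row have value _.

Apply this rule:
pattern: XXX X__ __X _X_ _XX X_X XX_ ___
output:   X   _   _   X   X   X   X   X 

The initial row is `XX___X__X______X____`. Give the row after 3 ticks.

tick 1: XX_X_X__X_XXXX_X_XXX
tick 2: XXXXXX__XXXXXXXXXXXX
tick 3: XXXXXX__XXXXXXXXXXXX

XXXXXX__XXXXXXXXXXXX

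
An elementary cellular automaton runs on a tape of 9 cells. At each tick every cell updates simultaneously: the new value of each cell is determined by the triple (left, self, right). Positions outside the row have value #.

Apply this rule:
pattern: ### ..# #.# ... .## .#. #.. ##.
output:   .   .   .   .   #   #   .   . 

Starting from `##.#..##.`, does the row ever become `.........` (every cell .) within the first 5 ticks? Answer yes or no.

...#..#..
...#..#..  (fixed point — unchanged through tick 5)
tick 5 is ...#..#.., still not uniform .

no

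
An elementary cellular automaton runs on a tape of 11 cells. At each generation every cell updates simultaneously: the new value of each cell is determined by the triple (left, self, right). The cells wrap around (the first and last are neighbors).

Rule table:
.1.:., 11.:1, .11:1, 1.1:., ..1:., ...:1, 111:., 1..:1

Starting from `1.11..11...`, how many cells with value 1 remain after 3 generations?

3

generation 1: ..111.1111.
generation 2: 1.1.1.1..11
generation 3: 1......1.1.
count of 1: 3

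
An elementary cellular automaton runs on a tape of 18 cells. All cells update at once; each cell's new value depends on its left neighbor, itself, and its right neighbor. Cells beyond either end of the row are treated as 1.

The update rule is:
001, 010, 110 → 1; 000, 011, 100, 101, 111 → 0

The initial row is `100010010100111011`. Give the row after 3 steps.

101010110101001010

100110110101001000
101010010101011001
101010110101001010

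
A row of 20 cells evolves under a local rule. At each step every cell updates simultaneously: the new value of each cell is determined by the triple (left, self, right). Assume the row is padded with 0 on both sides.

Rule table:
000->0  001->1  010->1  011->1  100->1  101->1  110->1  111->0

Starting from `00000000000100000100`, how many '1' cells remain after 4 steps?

3

00000000001110001110
00000000011011011011
00000000111111111111
00000001100000000001
count of 1: 3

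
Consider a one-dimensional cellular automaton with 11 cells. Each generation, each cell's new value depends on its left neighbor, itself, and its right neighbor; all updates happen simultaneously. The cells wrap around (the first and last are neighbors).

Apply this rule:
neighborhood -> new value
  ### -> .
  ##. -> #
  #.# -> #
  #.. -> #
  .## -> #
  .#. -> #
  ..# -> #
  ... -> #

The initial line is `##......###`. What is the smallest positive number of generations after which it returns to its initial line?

2

generation 1: .########..
generation 2: ##......###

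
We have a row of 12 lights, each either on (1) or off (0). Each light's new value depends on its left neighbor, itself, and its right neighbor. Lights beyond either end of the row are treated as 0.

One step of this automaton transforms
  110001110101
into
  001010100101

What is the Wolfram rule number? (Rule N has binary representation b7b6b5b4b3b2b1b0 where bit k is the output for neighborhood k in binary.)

position 6: 111 → 1  (bit 7 = 1)
position 1: 110 → 0  (bit 6 = 0)
position 8: 101 → 0  (bit 5 = 0)
position 2: 100 → 1  (bit 4 = 1)
position 0: 011 → 0  (bit 3 = 0)
position 9: 010 → 1  (bit 2 = 1)
position 4: 001 → 1  (bit 1 = 1)
position 3: 000 → 0  (bit 0 = 0)
bits b7..b0 = 10010110 = 150

150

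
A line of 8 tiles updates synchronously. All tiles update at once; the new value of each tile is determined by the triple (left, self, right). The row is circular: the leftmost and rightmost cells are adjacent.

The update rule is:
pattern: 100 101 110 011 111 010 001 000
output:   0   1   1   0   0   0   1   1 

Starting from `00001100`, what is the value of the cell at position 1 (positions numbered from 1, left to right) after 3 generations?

1

11110101
00011010
11101100
position 1 holds 1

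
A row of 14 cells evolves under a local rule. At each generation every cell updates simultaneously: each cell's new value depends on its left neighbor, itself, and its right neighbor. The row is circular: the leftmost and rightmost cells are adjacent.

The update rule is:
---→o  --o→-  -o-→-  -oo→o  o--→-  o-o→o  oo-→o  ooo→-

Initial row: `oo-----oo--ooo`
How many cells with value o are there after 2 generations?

7

-o-ooo-oo--o--
--oo-oooo----o
count of o: 7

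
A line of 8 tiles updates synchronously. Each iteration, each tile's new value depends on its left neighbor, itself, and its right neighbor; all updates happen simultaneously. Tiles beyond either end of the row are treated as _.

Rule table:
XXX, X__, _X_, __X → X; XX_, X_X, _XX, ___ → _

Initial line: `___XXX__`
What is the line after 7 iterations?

__X_X_X_
_XX_X_XX
X___X___
XX_XXX__
____X_X_
___XX_XX
__X_____

__X_____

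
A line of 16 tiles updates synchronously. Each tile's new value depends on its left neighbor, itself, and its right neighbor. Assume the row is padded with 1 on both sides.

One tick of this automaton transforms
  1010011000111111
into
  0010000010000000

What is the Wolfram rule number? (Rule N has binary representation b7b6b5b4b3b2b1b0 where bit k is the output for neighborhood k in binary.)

position 11: 111 → 0  (bit 7 = 0)
position 0: 110 → 0  (bit 6 = 0)
position 1: 101 → 0  (bit 5 = 0)
position 3: 100 → 0  (bit 4 = 0)
position 5: 011 → 0  (bit 3 = 0)
position 2: 010 → 1  (bit 2 = 1)
position 4: 001 → 0  (bit 1 = 0)
position 8: 000 → 1  (bit 0 = 1)
bits b7..b0 = 00000101 = 5

5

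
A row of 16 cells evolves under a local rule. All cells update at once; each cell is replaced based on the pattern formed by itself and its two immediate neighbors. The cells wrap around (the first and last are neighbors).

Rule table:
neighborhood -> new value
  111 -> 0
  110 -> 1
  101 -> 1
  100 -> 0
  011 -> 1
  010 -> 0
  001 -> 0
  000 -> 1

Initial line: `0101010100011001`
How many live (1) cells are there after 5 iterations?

1010101001011000
0101010000111010
0010100110101100
1001000111011101
1000010101110111
count of 1: 9

9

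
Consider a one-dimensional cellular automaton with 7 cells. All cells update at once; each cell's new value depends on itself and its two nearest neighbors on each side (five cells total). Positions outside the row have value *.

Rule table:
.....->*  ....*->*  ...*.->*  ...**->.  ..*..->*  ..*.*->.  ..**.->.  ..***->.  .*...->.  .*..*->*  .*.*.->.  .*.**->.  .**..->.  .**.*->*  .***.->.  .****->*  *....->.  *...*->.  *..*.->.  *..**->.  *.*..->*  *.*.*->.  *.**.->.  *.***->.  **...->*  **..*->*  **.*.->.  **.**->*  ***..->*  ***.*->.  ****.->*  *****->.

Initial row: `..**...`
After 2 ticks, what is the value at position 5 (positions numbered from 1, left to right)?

*

tick 1: *...*..
tick 2: **.***.
position 5 holds *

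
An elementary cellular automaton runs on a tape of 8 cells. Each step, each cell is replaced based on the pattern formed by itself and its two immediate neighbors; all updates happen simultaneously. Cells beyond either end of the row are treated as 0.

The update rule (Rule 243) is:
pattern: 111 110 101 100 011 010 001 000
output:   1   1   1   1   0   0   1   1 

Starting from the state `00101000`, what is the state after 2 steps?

01101011

11010111
01101011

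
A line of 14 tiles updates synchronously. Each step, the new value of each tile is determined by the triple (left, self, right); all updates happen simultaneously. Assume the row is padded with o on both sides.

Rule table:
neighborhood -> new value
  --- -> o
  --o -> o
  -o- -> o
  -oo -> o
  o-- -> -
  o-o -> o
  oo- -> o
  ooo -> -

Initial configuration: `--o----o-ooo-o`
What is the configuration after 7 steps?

oooo-----ooo--

-oo-oooooo-ooo
ooooo----ooo--
----o-oooo-o-o
-oooooo--ooooo
oo----o-oo----
-o-ooooooo-ooo
oooo-----ooo--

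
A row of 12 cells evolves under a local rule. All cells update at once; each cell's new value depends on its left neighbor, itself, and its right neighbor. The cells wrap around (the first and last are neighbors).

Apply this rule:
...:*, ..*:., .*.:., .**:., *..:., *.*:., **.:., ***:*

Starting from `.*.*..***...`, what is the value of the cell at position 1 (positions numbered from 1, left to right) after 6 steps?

.

step 1: .......*..**
step 2: .*****......
step 3: ..***..*****
step 4: ...*....***.
step 5: **...**..*..
step 6: ...*........
position 1 holds .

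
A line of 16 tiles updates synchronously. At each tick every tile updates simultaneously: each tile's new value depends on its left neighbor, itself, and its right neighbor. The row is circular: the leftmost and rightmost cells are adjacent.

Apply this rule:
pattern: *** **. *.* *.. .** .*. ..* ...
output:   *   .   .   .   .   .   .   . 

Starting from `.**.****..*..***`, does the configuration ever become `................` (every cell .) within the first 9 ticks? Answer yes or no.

yes

.....**.......*.
................
all cells are . at tick 2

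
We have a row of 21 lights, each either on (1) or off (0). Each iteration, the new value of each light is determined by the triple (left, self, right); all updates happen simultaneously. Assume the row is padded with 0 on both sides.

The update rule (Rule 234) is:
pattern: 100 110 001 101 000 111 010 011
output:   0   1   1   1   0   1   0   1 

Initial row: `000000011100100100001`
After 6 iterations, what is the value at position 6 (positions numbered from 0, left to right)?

iteration 1: 000000111101001000010
iteration 2: 000001111110010000100
iteration 3: 000011111110100001000
iteration 4: 000111111111000010000
iteration 5: 001111111111000100000
iteration 6: 011111111111001000000
position 6 holds 1

1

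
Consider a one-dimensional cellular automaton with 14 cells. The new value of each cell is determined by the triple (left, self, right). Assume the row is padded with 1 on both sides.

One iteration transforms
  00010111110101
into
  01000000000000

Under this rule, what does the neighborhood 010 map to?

0

At position 3 the neighborhood is 010; the next row has 0 there.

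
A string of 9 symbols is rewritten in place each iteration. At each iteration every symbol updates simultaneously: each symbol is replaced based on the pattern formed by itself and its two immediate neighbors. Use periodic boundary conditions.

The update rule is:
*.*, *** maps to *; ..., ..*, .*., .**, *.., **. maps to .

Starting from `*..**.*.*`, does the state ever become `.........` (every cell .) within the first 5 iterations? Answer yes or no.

yes

.....*.*.
......*..
.........
all cells are . at iteration 3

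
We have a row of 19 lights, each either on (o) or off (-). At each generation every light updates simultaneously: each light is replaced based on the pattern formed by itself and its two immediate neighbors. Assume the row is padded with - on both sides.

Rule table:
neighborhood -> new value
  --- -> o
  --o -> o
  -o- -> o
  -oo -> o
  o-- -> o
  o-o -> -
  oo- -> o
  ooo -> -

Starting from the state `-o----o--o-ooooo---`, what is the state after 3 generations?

generation 1: oooooooooo-o---oooo
generation 2: o--------o-ooooo--o
generation 3: oooooooooo-o---oooo

oooooooooo-o---oooo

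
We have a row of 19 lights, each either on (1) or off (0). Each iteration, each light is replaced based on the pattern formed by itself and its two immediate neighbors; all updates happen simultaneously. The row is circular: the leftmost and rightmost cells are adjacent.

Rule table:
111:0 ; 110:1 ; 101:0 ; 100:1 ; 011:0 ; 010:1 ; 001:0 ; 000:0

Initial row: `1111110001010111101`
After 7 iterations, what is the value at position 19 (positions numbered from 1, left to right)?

0000011001010000100
0000001101011000110
0000000101001100011
1000000101100110001
1100000100110011000
0110000110011001100
0011000011001100110
position 19 holds 0

0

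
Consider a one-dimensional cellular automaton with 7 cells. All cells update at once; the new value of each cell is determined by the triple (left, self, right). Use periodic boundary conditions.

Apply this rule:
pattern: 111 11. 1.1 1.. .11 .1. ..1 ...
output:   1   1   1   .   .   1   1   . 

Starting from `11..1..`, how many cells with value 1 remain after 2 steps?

.1.11.1
111.111
count of 1: 6

6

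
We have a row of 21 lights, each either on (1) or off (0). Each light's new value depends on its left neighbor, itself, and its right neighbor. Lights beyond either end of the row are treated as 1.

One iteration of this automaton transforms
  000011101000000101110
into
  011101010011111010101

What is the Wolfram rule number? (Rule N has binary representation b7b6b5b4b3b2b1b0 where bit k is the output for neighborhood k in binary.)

163

position 5: 111 → 1  (bit 7 = 1)
position 6: 110 → 0  (bit 6 = 0)
position 7: 101 → 1  (bit 5 = 1)
position 0: 100 → 0  (bit 4 = 0)
position 4: 011 → 0  (bit 3 = 0)
position 8: 010 → 0  (bit 2 = 0)
position 3: 001 → 1  (bit 1 = 1)
position 1: 000 → 1  (bit 0 = 1)
bits b7..b0 = 10100011 = 163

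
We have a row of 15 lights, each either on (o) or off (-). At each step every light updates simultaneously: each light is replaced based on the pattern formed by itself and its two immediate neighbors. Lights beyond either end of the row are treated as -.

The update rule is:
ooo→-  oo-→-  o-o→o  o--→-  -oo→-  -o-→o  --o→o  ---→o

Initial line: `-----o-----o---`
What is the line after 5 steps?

oooooooo-oooo--

oooooo-ooooo-oo
------o-----o--
ooooooo-ooooo-o
-------o-----oo
oooooooo-oooo--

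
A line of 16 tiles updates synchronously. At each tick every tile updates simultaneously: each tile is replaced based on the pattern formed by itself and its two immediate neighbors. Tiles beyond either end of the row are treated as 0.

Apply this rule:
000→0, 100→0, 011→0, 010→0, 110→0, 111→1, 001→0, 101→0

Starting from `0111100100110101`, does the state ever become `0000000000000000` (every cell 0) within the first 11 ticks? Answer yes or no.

yes

0011000000000000
0000000000000000
all cells are 0 at tick 2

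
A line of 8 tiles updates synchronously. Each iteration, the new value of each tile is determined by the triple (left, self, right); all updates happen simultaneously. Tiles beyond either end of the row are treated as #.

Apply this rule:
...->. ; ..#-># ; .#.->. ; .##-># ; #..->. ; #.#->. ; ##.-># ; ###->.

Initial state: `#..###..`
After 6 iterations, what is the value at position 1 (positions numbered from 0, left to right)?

#.##.#.#
#.##...#
#.##..##
#.##.##.
#.##.##.  (fixed point — unchanged through iteration 6)
position 1 holds .

.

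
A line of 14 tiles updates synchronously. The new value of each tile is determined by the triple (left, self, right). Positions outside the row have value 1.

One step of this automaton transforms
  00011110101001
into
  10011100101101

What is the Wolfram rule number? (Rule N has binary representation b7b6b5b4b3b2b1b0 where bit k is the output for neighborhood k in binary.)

position 4: 111 → 1  (bit 7 = 1)
position 6: 110 → 0  (bit 6 = 0)
position 7: 101 → 0  (bit 5 = 0)
position 0: 100 → 1  (bit 4 = 1)
position 3: 011 → 1  (bit 3 = 1)
position 8: 010 → 1  (bit 2 = 1)
position 2: 001 → 0  (bit 1 = 0)
position 1: 000 → 0  (bit 0 = 0)
bits b7..b0 = 10011100 = 156

156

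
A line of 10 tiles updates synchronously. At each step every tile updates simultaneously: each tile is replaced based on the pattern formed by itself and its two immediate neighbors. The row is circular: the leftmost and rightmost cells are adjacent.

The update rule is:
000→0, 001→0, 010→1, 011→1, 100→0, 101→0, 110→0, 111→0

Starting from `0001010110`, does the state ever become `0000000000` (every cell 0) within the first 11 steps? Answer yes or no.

0001010100
0001010100  (fixed point — unchanged through step 11)
step 11 is 0001010100, still not uniform 0

no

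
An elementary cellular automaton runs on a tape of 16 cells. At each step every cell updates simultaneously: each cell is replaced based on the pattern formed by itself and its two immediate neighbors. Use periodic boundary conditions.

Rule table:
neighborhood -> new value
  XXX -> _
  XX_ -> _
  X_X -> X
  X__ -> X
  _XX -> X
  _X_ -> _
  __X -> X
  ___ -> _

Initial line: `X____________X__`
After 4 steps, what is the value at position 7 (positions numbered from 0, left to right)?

_X__________X_XX
X_X________X_XX_
_X_X______X_XX_X
X_X_X____X_XX_X_
position 7 holds _

_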